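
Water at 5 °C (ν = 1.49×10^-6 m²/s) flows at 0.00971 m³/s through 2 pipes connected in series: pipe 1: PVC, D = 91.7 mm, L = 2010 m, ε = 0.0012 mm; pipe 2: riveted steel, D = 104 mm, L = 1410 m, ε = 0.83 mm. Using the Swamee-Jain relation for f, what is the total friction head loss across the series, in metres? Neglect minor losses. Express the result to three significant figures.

H ≈ 77.0 m

Pipe 1: V = 1.470 m/s, Re = 9.05×10^4, ε/D = 1.31×10^-5, f = 0.01832, h_1 = f(L/D)V²/2g = 44.24 m
Pipe 2: V = 1.143 m/s, Re = 7.98×10^4, ε/D = 0.00798, f = 0.03632, h_2 = f(L/D)V²/2g = 32.79 m
Series → Q common, losses add: H = Σh = 77.03 m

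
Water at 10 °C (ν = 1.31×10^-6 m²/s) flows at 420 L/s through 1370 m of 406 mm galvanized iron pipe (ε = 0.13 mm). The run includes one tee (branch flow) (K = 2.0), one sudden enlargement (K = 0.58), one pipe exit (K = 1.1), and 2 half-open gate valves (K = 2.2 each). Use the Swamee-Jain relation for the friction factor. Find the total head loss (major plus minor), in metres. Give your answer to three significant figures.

H_L ≈ 33.2 m

V = 4Q/(πD²) = 3.244 m/s; V²/2g = 0.5364 m
Re = 1.01×10^6, ε/D = 3.20×10^-4 → f = 0.01593 (Swamee-Jain)
Major: h_f = f(L/D)·V²/2g = 0.01593·3374·0.5364 = 28.84 m
Minor: ΣK = 8.08; h_m = ΣK·V²/2g = 4.334 m
Total H_L = 28.84 + 4.334 = 33.17 m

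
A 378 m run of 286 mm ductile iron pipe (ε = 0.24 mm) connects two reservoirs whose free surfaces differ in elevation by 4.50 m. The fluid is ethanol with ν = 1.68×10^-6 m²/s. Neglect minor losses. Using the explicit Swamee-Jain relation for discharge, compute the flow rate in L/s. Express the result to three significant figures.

Q ≈ 118 L/s

Swamee-Jain (Type II): Q = -0.965·√(gD⁵h_f/L)·ln[ε/(3.7D) + √(3.17ν²L/(gD³h_f))]
√(gD⁵h_f/L) = √(9.81·0.286⁵·4.50/378) = 0.01495
ε/(3.7D) = 2.27×10^-4; √(3.17ν²L/(gD³h_f)) = 5.72×10^-5
Q = -0.965·0.01495·ln(2.840×10^-4) = 0.1178 m³/s
Check: V = 1.83 m/s, Re = 3.12×10^5, f = 0.02001, h_f = 4.53 m ≈ 4.50 m ✓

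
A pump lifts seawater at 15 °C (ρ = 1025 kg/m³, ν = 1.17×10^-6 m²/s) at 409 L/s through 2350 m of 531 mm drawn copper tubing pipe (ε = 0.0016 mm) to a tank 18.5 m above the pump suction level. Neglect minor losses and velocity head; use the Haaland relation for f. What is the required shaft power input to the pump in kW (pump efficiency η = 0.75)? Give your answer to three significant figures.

V = 4Q/(πD²) = 1.847 m/s; Re = 8.38×10^5; ε/D = 3.01×10^-6; f = 0.01198
h_f = f(L/D)V²/2g = 9.219 m
Total head H = z + h_f = 18.5 + 9.219 = 27.72 m
P_hyd = ρgQH = 1025·9.81·0.409·27.72 = 114.0 kW
P_shaft = P_hyd/η = 114.0/0.75 = 152.0 kW

P_shaft ≈ 152 kW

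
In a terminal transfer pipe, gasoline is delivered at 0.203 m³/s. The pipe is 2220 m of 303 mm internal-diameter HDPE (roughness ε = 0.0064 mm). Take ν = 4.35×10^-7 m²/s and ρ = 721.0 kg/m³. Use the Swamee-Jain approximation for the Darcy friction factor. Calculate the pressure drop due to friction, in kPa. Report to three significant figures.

V = 4Q/(πD²) = 4·0.203/(π·0.303²) = 2.815 m/s
Re = VD/ν = 2.815·0.303/4.35×10^-7 = 1.96×10^6 → turbulent
ε/D = 0.0064/303 = 2.11×10^-5
Swamee-Jain: f = 0.01112
h_f = f(L/D)V²/(2g) = 0.01112·(2220/0.303)·2.815²/(2·9.81) = 32.93 m
Δp = ρg·h_f = 721.0·9.81·32.93 = 232.9 kPa

Δp ≈ 233 kPa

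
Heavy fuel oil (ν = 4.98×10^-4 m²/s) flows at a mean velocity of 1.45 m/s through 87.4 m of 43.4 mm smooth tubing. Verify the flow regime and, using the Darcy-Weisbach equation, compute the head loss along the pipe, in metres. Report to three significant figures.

Re = VD/ν = 1.45·0.04340/4.98×10^-4 = 126 → laminar (Re < 2300)
f = 64/Re = 0.5065
h_f = f(L/D)V²/(2g) = 0.5065·(87.4/0.04340)·1.45²/(2·9.81) = 109.3 m

h_f ≈ 109 m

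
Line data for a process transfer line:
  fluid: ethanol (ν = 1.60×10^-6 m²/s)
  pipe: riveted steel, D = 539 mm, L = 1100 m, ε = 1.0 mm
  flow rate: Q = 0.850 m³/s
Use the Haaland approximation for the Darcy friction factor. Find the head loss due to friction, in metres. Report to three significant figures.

h_f ≈ 33.4 m

V = 4Q/(πD²) = 4·0.850/(π·0.539²) = 3.725 m/s
Re = VD/ν = 3.725·0.539/1.60×10^-6 = 1.25×10^6 → turbulent
ε/D = 1.0/539 = 0.00186
Haaland: f = 0.02314
h_f = f(L/D)V²/(2g) = 0.02314·(1100/0.539)·3.725²/(2·9.81) = 33.41 m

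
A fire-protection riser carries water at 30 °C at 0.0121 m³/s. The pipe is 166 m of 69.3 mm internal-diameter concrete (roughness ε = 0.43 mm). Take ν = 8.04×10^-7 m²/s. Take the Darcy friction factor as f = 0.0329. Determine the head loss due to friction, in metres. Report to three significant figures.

h_f ≈ 41.3 m

V = 4Q/(πD²) = 4·0.0121/(π·0.0693²) = 3.208 m/s
h_f = f(L/D)V²/(2g) = 0.03290·(166/0.0693)·3.208²/(2·9.81) = 41.34 m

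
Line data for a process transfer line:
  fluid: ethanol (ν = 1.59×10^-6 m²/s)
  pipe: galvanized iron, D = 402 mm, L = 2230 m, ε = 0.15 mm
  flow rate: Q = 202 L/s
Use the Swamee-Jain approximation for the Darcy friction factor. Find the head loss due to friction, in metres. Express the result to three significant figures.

h_f ≈ 12.3 m

V = 4Q/(πD²) = 4·0.202/(π·0.402²) = 1.592 m/s
Re = VD/ν = 1.592·0.402/1.59×10^-6 = 4.02×10^5 → turbulent
ε/D = 0.15/402 = 3.73×10^-4
Swamee-Jain: f = 0.01717
h_f = f(L/D)V²/(2g) = 0.01717·(2230/0.402)·1.592²/(2·9.81) = 12.29 m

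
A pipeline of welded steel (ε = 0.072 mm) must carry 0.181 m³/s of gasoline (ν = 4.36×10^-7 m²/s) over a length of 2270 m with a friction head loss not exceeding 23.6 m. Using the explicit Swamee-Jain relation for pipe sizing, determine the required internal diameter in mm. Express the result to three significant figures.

Swamee-Jain (Type III): D = 0.66·[ε^1.25·(LQ²/(gh_f))^4.75 + ν·Q^9.4·(L/(gh_f))^5.2]^0.04
LQ²/(gh_f) = 0.3212; L/(gh_f) = 9.805
Term 1 = ε^1.25·(…)^4.75 = 3.01×10^-8; Term 2 = ν·Q^9.4·(…)^5.2 = 6.56×10^-9
D = 0.66·(3.01×10^-8 + 6.56×10^-9)^0.04 = 0.3328 m = 333 mm
Check: V = 2.08 m/s, Re = 1.59×10^6, f = 0.01463, h_f = 22.0 m ≈ 23.6 m ✓

D ≈ 333 mm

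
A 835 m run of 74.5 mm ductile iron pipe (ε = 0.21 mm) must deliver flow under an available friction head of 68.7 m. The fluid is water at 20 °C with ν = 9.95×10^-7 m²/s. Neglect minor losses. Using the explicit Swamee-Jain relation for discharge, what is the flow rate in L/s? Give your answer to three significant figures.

Swamee-Jain (Type II): Q = -0.965·√(gD⁵h_f/L)·ln[ε/(3.7D) + √(3.17ν²L/(gD³h_f))]
√(gD⁵h_f/L) = √(9.81·0.0745⁵·68.7/835) = 0.001361
ε/(3.7D) = 7.62×10^-4; √(3.17ν²L/(gD³h_f)) = 9.70×10^-5
Q = -0.965·0.001361·ln(8.588×10^-4) = 0.009272 m³/s
Check: V = 2.13 m/s, Re = 1.59×10^5, f = 0.02679, h_f = 69.2 m ≈ 68.7 m ✓

Q ≈ 9.27 L/s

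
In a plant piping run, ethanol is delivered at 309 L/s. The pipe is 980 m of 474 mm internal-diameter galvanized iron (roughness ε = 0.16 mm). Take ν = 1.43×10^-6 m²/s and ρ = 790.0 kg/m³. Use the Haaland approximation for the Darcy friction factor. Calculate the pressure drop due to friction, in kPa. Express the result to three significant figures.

Δp ≈ 40.8 kPa

V = 4Q/(πD²) = 4·0.309/(π·0.474²) = 1.751 m/s
Re = VD/ν = 1.751·0.474/1.43×10^-6 = 5.80×10^5 → turbulent
ε/D = 0.16/474 = 3.38×10^-4
Haaland: f = 0.01631
h_f = f(L/D)V²/(2g) = 0.01631·(980/0.474)·1.751²/(2·9.81) = 5.271 m
Δp = ρg·h_f = 790.0·9.81·5.271 = 40.85 kPa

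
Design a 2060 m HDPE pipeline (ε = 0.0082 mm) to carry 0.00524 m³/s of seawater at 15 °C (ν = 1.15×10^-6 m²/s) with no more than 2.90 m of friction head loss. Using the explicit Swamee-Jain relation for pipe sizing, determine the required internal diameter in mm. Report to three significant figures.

D ≈ 129 mm

Swamee-Jain (Type III): D = 0.66·[ε^1.25·(LQ²/(gh_f))^4.75 + ν·Q^9.4·(L/(gh_f))^5.2]^0.04
LQ²/(gh_f) = 0.001988; L/(gh_f) = 72.41
Term 1 = ε^1.25·(…)^4.75 = 6.46×10^-20; Term 2 = ν·Q^9.4·(…)^5.2 = 1.97×10^-18
D = 0.66·(6.46×10^-20 + 1.97×10^-18)^0.04 = 0.1294 m = 129 mm
Check: V = 0.399 m/s, Re = 4.48×10^4, f = 0.02152, h_f = 2.78 m ≈ 2.90 m ✓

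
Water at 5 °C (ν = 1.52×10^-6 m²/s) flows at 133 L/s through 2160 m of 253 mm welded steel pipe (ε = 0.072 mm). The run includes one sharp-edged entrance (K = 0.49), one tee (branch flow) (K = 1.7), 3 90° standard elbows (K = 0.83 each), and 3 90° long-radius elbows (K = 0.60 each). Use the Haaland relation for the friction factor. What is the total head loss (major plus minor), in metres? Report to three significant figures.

V = 4Q/(πD²) = 2.646 m/s; V²/2g = 0.3567 m
Re = 4.40×10^5, ε/D = 2.85×10^-4 → f = 0.01617 (Haaland)
Major: h_f = f(L/D)·V²/2g = 0.01617·8538·0.3567 = 49.26 m
Minor: ΣK = 6.48; h_m = ΣK·V²/2g = 2.312 m
Total H_L = 49.26 + 2.312 = 51.57 m

H_L ≈ 51.6 m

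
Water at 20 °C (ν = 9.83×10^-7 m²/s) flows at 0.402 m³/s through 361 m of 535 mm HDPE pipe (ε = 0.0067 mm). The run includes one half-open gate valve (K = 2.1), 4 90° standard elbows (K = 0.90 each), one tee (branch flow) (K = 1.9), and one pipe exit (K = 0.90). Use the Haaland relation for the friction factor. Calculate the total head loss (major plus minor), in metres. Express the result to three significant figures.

H_L ≈ 2.69 m

V = 4Q/(πD²) = 1.788 m/s; V²/2g = 0.1630 m
Re = 9.73×10^5, ε/D = 1.25×10^-5 → f = 0.01186 (Haaland)
Major: h_f = f(L/D)·V²/2g = 0.01186·674.8·0.1630 = 1.305 m
Minor: ΣK = 8.50; h_m = ΣK·V²/2g = 1.385 m
Total H_L = 1.305 + 1.385 = 2.690 m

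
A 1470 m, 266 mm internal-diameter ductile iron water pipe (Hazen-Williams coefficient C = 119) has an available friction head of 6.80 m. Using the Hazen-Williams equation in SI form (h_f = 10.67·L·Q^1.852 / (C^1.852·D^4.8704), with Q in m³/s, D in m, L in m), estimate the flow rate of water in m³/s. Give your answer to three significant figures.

Rearranging: Q = [h_f·C^1.852·D^4.8704 / (10.67·L)]^(1/1.852)
Q = [6.80·119^1.852·0.266^4.8704 / (10.67·1470)]^0.540 = 0.05588 m³/s

Q ≈ 0.0559 m³/s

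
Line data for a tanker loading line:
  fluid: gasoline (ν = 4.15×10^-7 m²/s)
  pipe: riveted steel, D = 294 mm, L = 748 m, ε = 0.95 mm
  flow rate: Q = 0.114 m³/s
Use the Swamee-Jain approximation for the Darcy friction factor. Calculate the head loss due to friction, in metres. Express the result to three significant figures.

V = 4Q/(πD²) = 4·0.114/(π·0.294²) = 1.679 m/s
Re = VD/ν = 1.679·0.294/4.15×10^-7 = 1.19×10^6 → turbulent
ε/D = 0.95/294 = 0.00323
Swamee-Jain: f = 0.02689
h_f = f(L/D)V²/(2g) = 0.02689·(748/0.294)·1.679²/(2·9.81) = 9.832 m

h_f ≈ 9.83 m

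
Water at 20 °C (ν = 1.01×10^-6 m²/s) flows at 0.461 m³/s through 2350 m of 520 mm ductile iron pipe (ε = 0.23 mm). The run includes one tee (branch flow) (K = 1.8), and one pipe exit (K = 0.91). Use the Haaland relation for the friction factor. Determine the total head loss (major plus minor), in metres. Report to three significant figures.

H_L ≈ 18.8 m

V = 4Q/(πD²) = 2.171 m/s; V²/2g = 0.2402 m
Re = 1.12×10^6, ε/D = 4.42×10^-4 → f = 0.01671 (Haaland)
Major: h_f = f(L/D)·V²/2g = 0.01671·4519·0.2402 = 18.14 m
Minor: ΣK = 2.71; h_m = ΣK·V²/2g = 0.6508 m
Total H_L = 18.14 + 0.6508 = 18.79 m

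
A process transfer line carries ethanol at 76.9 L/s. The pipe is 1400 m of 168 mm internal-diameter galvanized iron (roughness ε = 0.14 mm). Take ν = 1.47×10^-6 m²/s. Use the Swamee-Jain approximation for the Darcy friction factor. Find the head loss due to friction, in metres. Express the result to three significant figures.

V = 4Q/(πD²) = 4·0.0769/(π·0.168²) = 3.469 m/s
Re = VD/ν = 3.469·0.168/1.47×10^-6 = 3.96×10^5 → turbulent
ε/D = 0.14/168 = 8.33×10^-4
Swamee-Jain: f = 0.01977
h_f = f(L/D)V²/(2g) = 0.01977·(1400/0.168)·3.469²/(2·9.81) = 101.0 m

h_f ≈ 101 m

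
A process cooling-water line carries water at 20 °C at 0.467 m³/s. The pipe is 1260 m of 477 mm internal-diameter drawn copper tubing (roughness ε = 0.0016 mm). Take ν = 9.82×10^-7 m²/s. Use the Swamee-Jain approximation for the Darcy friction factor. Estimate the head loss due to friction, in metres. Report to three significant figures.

h_f ≈ 10.3 m

V = 4Q/(πD²) = 4·0.467/(π·0.477²) = 2.613 m/s
Re = VD/ν = 2.613·0.477/9.82×10^-7 = 1.27×10^6 → turbulent
ε/D = 0.0016/477 = 3.35×10^-6
Swamee-Jain: f = 0.01125
h_f = f(L/D)V²/(2g) = 0.01125·(1260/0.477)·2.613²/(2·9.81) = 10.35 m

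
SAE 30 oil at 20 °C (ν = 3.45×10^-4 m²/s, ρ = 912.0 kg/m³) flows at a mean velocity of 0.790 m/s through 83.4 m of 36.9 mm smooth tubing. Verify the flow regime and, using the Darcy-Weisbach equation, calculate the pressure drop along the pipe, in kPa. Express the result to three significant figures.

Δp ≈ 487 kPa

Re = VD/ν = 0.790·0.03690/3.45×10^-4 = 84.5 → laminar (Re < 2300)
f = 64/Re = 0.7574
h_f = f(L/D)V²/(2g) = 0.7574·(83.4/0.03690)·0.790²/(2·9.81) = 54.46 m
Δp = ρg·h_f = 912.0·9.81·54.46 = 487.2 kPa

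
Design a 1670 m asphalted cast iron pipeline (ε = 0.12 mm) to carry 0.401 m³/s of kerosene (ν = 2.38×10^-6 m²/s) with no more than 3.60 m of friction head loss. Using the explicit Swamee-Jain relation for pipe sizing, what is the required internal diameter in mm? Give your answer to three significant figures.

Swamee-Jain (Type III): D = 0.66·[ε^1.25·(LQ²/(gh_f))^4.75 + ν·Q^9.4·(L/(gh_f))^5.2]^0.04
LQ²/(gh_f) = 7.604; L/(gh_f) = 47.29
Term 1 = ε^1.25·(…)^4.75 = 0.192; Term 2 = ν·Q^9.4·(…)^5.2 = 0.226
D = 0.66·(0.192 + 0.226)^0.04 = 0.6374 m = 637 mm
Check: V = 1.26 m/s, Re = 3.37×10^5, f = 0.01601, h_f = 3.38 m ≈ 3.60 m ✓

D ≈ 637 mm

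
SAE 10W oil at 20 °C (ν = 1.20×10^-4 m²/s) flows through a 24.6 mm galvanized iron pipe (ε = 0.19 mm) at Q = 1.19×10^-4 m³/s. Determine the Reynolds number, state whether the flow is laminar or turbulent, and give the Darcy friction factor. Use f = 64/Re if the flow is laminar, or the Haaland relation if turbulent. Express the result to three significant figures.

Re ≈ 51.3; laminar; f = 64/Re ≈ 1.25

V = 4Q/(πD²) = 0.2504 m/s
Re = VD/ν = 0.2504·0.0246/1.20×10^-4 = 51.3
Re < 2300 → laminar → f = 64/Re = 1.247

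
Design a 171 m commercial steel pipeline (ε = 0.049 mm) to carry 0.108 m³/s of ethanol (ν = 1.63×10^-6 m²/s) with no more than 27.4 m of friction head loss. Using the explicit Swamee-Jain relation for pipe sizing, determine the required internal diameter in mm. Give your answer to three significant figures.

Swamee-Jain (Type III): D = 0.66·[ε^1.25·(LQ²/(gh_f))^4.75 + ν·Q^9.4·(L/(gh_f))^5.2]^0.04
LQ²/(gh_f) = 0.007420; L/(gh_f) = 0.6362
Term 1 = ε^1.25·(…)^4.75 = 3.14×10^-16; Term 2 = ν·Q^9.4·(…)^5.2 = 1.27×10^-16
D = 0.66·(3.14×10^-16 + 1.27×10^-16)^0.04 = 0.1605 m = 160 mm
Check: V = 5.34 m/s, Re = 5.26×10^5, f = 0.01636, h_f = 25.4 m ≈ 27.4 m ✓

D ≈ 160 mm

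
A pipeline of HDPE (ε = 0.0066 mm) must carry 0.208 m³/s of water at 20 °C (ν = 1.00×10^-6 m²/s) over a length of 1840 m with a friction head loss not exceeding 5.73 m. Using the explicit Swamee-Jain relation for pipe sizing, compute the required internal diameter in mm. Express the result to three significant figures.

D ≈ 436 mm

Swamee-Jain (Type III): D = 0.66·[ε^1.25·(LQ²/(gh_f))^4.75 + ν·Q^9.4·(L/(gh_f))^5.2]^0.04
LQ²/(gh_f) = 1.416; L/(gh_f) = 32.73
Term 1 = ε^1.25·(…)^4.75 = 1.75×10^-6; Term 2 = ν·Q^9.4·(…)^5.2 = 2.94×10^-5
D = 0.66·(1.75×10^-6 + 2.94×10^-5)^0.04 = 0.4358 m = 436 mm
Check: V = 1.39 m/s, Re = 6.08×10^5, f = 0.01292, h_f = 5.41 m ≈ 5.73 m ✓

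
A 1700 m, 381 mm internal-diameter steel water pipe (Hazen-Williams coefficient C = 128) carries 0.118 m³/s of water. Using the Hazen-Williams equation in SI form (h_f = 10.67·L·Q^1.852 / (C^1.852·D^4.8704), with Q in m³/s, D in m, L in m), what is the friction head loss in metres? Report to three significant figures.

h_f = 10.67·1700·0.118^1.852 / (128^1.852·0.381^4.8704) = 4.767 m

h_f ≈ 4.77 m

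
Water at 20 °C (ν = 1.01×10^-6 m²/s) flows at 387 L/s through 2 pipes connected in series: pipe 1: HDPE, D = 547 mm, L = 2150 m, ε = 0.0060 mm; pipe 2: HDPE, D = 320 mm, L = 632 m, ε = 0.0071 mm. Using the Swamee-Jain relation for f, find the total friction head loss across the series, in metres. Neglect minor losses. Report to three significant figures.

H ≈ 33.3 m

Pipe 1: V = 1.647 m/s, Re = 8.92×10^5, ε/D = 1.10×10^-5, f = 0.01208, h_1 = f(L/D)V²/2g = 6.566 m
Pipe 2: V = 4.812 m/s, Re = 1.52×10^6, ε/D = 2.22×10^-5, f = 0.01149, h_2 = f(L/D)V²/2g = 26.78 m
Series → Q common, losses add: H = Σh = 33.34 m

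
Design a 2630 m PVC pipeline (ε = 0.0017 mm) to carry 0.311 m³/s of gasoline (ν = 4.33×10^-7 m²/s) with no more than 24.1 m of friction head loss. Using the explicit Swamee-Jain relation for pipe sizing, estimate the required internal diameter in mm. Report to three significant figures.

Swamee-Jain (Type III): D = 0.66·[ε^1.25·(LQ²/(gh_f))^4.75 + ν·Q^9.4·(L/(gh_f))^5.2]^0.04
LQ²/(gh_f) = 1.076; L/(gh_f) = 11.12
Term 1 = ε^1.25·(…)^4.75 = 8.69×10^-8; Term 2 = ν·Q^9.4·(…)^5.2 = 2.04×10^-6
D = 0.66·(8.69×10^-8 + 2.04×10^-6)^0.04 = 0.3914 m = 391 mm
Check: V = 2.58 m/s, Re = 2.34×10^6, f = 0.01030, h_f = 23.6 m ≈ 24.1 m ✓

D ≈ 391 mm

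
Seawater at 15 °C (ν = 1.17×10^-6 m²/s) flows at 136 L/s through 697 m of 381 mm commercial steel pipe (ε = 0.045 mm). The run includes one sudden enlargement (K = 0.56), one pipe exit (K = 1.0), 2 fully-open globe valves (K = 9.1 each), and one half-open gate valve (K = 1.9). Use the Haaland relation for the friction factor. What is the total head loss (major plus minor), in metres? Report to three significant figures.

V = 4Q/(πD²) = 1.193 m/s; V²/2g = 0.07253 m
Re = 3.88×10^5, ε/D = 1.18×10^-4 → f = 0.01489 (Haaland)
Major: h_f = f(L/D)·V²/2g = 0.01489·1829·0.07253 = 1.975 m
Minor: ΣK = 21.7; h_m = ΣK·V²/2g = 1.571 m
Total H_L = 1.975 + 1.571 = 3.546 m

H_L ≈ 3.55 m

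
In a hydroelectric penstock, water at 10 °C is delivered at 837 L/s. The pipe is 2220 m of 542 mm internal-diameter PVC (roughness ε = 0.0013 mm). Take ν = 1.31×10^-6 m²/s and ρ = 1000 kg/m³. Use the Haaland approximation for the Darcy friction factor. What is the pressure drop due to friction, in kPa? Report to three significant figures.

V = 4Q/(πD²) = 4·0.837/(π·0.542²) = 3.628 m/s
Re = VD/ν = 3.628·0.542/1.31×10^-6 = 1.50×10^6 → turbulent
ε/D = 0.0013/542 = 2.40×10^-6
Haaland: f = 0.01088
h_f = f(L/D)V²/(2g) = 0.01088·(2220/0.542)·3.628²/(2·9.81) = 29.91 m
Δp = ρg·h_f = 1000·9.81·29.91 = 293.4 kPa

Δp ≈ 293 kPa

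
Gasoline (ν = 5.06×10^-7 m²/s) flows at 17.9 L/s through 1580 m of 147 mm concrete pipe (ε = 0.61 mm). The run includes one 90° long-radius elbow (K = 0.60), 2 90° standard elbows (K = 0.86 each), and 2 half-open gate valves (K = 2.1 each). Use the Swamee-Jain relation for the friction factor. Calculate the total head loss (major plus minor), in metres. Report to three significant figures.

H_L ≈ 18.2 m

V = 4Q/(πD²) = 1.055 m/s; V²/2g = 0.05670 m
Re = 3.06×10^5, ε/D = 0.00415 → f = 0.02922 (Swamee-Jain)
Major: h_f = f(L/D)·V²/2g = 0.02922·10748·0.05670 = 17.80 m
Minor: ΣK = 6.52; h_m = ΣK·V²/2g = 0.3697 m
Total H_L = 17.80 + 0.3697 = 18.17 m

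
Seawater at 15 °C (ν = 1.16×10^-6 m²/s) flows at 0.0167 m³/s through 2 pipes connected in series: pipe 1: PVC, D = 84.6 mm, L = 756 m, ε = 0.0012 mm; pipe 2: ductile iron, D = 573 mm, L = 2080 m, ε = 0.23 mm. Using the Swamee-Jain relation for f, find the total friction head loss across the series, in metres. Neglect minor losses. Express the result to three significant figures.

Pipe 1: V = 2.971 m/s, Re = 2.17×10^5, ε/D = 1.42×10^-5, f = 0.01543, h_1 = f(L/D)V²/2g = 62.03 m
Pipe 2: V = 0.06476 m/s, Re = 3.20×10^4, ε/D = 4.01×10^-4, f = 0.02424, h_2 = f(L/D)V²/2g = 0.01881 m
Series → Q common, losses add: H = Σh = 62.04 m

H ≈ 62.0 m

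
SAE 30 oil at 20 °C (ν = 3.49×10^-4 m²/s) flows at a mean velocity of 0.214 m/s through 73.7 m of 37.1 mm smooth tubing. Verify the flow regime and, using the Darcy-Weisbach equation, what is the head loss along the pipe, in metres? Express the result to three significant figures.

Re = VD/ν = 0.214·0.03710/3.49×10^-4 = 22.7 → laminar (Re < 2300)
f = 64/Re = 2.813
h_f = f(L/D)V²/(2g) = 2.813·(73.7/0.03710)·0.214²/(2·9.81) = 13.04 m

h_f ≈ 13.0 m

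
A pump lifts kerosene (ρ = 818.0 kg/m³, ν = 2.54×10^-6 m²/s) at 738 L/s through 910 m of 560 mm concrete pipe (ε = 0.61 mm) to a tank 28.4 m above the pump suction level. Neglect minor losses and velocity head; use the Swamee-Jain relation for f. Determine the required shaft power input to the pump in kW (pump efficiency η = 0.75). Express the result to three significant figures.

P_shaft ≈ 345 kW

V = 4Q/(πD²) = 2.996 m/s; Re = 6.61×10^5; ε/D = 0.00109; f = 0.02059
h_f = f(L/D)V²/2g = 15.31 m
Total head H = z + h_f = 28.4 + 15.31 = 43.71 m
P_hyd = ρgQH = 818.0·9.81·0.738·43.71 = 258.9 kW
P_shaft = P_hyd/η = 258.9/0.75 = 345.1 kW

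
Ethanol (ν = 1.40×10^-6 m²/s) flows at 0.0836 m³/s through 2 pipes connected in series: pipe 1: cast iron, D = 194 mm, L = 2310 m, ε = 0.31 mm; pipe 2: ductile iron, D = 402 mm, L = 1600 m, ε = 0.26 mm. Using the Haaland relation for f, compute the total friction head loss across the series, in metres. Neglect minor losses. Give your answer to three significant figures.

H ≈ 111 m

Pipe 1: V = 2.828 m/s, Re = 3.92×10^5, ε/D = 0.00160, f = 0.02260, h_1 = f(L/D)V²/2g = 109.7 m
Pipe 2: V = 0.6587 m/s, Re = 1.89×10^5, ε/D = 6.47×10^-4, f = 0.01945, h_2 = f(L/D)V²/2g = 1.712 m
Series → Q common, losses add: H = Σh = 111.4 m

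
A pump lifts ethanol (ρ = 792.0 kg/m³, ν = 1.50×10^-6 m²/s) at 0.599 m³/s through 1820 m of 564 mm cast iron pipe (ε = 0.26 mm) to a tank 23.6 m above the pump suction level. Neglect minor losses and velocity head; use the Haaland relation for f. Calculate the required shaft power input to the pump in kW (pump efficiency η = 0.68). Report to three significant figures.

V = 4Q/(πD²) = 2.398 m/s; Re = 9.02×10^5; ε/D = 4.61×10^-4; f = 0.01695
h_f = f(L/D)V²/2g = 16.02 m
Total head H = z + h_f = 23.6 + 16.02 = 39.62 m
P_hyd = ρgQH = 792.0·9.81·0.599·39.62 = 184.4 kW
P_shaft = P_hyd/η = 184.4/0.68 = 271.2 kW

P_shaft ≈ 271 kW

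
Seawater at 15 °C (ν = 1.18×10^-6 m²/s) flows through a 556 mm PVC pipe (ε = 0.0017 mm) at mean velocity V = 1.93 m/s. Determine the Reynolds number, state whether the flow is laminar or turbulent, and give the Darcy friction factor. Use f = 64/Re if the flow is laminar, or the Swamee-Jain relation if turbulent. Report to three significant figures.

Re ≈ 9.09×10^5; turbulent; f ≈ 0.0119

Re = VD/ν = 1.930·0.556/1.18×10^-6 = 9.09×10^5
Re > 4000 → turbulent; ε/D = 3.06×10^-6
Swamee-Jain: f = 0.01187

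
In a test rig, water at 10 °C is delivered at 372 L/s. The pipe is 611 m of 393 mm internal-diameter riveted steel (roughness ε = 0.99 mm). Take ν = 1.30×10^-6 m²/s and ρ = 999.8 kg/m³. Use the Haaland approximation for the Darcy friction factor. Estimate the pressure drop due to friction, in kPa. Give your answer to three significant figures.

Δp ≈ 184 kPa

V = 4Q/(πD²) = 4·0.372/(π·0.393²) = 3.067 m/s
Re = VD/ν = 3.067·0.393/1.30×10^-6 = 9.27×10^5 → turbulent
ε/D = 0.99/393 = 0.00252
Haaland: f = 0.02513
h_f = f(L/D)V²/(2g) = 0.02513·(611/0.393)·3.067²/(2·9.81) = 18.72 m
Δp = ρg·h_f = 999.8·9.81·18.72 = 183.6 kPa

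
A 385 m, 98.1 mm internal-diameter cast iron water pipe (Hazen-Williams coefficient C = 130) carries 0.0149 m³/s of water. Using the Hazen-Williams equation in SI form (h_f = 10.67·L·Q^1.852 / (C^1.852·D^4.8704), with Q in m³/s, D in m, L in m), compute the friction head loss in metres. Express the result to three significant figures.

h_f ≈ 16.8 m

h_f = 10.67·385·0.0149^1.852 / (130^1.852·0.0981^4.8704) = 16.84 m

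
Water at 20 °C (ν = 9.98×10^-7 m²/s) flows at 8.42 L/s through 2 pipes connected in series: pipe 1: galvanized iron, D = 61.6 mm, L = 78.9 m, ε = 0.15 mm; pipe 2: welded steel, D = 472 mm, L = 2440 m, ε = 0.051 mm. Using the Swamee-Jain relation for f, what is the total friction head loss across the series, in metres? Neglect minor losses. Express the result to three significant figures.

H ≈ 13.4 m

Pipe 1: V = 2.825 m/s, Re = 1.74×10^5, ε/D = 0.00244, f = 0.02577, h_1 = f(L/D)V²/2g = 13.43 m
Pipe 2: V = 0.04812 m/s, Re = 2.28×10^4, ε/D = 1.08×10^-4, f = 0.02528, h_2 = f(L/D)V²/2g = 0.01543 m
Series → Q common, losses add: H = Σh = 13.45 m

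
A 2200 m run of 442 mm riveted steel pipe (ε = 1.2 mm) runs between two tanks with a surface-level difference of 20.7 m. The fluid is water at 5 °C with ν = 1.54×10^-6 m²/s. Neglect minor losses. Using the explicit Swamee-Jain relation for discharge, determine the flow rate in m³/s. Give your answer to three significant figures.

Q ≈ 0.273 m³/s

Swamee-Jain (Type II): Q = -0.965·√(gD⁵h_f/L)·ln[ε/(3.7D) + √(3.17ν²L/(gD³h_f))]
√(gD⁵h_f/L) = √(9.81·0.442⁵·20.7/2200) = 0.03946
ε/(3.7D) = 7.34×10^-4; √(3.17ν²L/(gD³h_f)) = 3.07×10^-5
Q = -0.965·0.03946·ln(7.645×10^-4) = 0.2733 m³/s
Check: V = 1.78 m/s, Re = 5.11×10^5, f = 0.02584, h_f = 20.8 m ≈ 20.7 m ✓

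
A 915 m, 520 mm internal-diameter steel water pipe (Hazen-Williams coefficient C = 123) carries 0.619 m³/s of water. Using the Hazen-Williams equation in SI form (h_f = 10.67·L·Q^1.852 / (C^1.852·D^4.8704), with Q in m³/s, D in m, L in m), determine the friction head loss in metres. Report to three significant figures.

h_f = 10.67·915·0.619^1.852 / (123^1.852·0.520^4.8704) = 13.08 m

h_f ≈ 13.1 m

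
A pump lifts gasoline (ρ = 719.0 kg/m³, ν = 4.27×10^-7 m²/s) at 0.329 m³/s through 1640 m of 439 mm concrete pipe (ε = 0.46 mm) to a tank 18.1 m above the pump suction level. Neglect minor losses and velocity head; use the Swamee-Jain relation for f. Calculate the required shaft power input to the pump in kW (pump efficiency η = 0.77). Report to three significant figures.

P_shaft ≈ 109 kW

V = 4Q/(πD²) = 2.174 m/s; Re = 2.23×10^6; ε/D = 0.00105; f = 0.02005
h_f = f(L/D)V²/2g = 18.04 m
Total head H = z + h_f = 18.1 + 18.04 = 36.14 m
P_hyd = ρgQH = 719.0·9.81·0.329·36.14 = 83.85 kW
P_shaft = P_hyd/η = 83.85/0.77 = 108.9 kW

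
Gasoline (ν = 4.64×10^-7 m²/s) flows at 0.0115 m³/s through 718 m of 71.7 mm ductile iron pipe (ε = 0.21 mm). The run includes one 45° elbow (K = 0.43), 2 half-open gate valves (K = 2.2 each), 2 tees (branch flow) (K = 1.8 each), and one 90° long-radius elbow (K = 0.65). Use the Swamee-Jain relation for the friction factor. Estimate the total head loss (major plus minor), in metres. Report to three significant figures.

H_L ≈ 113 m

V = 4Q/(πD²) = 2.848 m/s; V²/2g = 0.4135 m
Re = 4.40×10^5, ε/D = 0.00293 → f = 0.02642 (Swamee-Jain)
Major: h_f = f(L/D)·V²/2g = 0.02642·10014·0.4135 = 109.4 m
Minor: ΣK = 9.08; h_m = ΣK·V²/2g = 3.754 m
Total H_L = 109.4 + 3.754 = 113.2 m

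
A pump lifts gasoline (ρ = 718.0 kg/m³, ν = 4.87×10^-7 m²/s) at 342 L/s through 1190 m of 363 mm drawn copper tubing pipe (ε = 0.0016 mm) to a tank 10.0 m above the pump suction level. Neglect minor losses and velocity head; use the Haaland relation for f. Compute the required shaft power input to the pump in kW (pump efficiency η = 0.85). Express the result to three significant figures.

P_shaft ≈ 80.8 kW

V = 4Q/(πD²) = 3.305 m/s; Re = 2.46×10^6; ε/D = 4.41×10^-6; f = 0.01015
h_f = f(L/D)V²/2g = 18.53 m
Total head H = z + h_f = 10.0 + 18.53 = 28.53 m
P_hyd = ρgQH = 718.0·9.81·0.342·28.53 = 68.72 kW
P_shaft = P_hyd/η = 68.72/0.85 = 80.85 kW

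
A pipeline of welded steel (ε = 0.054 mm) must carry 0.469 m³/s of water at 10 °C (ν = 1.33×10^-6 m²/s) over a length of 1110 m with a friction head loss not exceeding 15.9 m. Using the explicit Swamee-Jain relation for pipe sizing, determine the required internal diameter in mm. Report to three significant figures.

Swamee-Jain (Type III): D = 0.66·[ε^1.25·(LQ²/(gh_f))^4.75 + ν·Q^9.4·(L/(gh_f))^5.2]^0.04
LQ²/(gh_f) = 1.565; L/(gh_f) = 7.116
Term 1 = ε^1.25·(…)^4.75 = 3.89×10^-5; Term 2 = ν·Q^9.4·(…)^5.2 = 2.91×10^-5
D = 0.66·(3.89×10^-5 + 2.91×10^-5)^0.04 = 0.4496 m = 450 mm
Check: V = 2.95 m/s, Re = 9.99×10^5, f = 0.01380, h_f = 15.1 m ≈ 15.9 m ✓

D ≈ 450 mm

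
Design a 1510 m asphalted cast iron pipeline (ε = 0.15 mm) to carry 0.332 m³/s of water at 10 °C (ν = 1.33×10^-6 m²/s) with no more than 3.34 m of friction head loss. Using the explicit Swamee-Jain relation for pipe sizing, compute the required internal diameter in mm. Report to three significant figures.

D ≈ 588 mm

Swamee-Jain (Type III): D = 0.66·[ε^1.25·(LQ²/(gh_f))^4.75 + ν·Q^9.4·(L/(gh_f))^5.2]^0.04
LQ²/(gh_f) = 5.080; L/(gh_f) = 46.09
Term 1 = ε^1.25·(…)^4.75 = 0.0374; Term 2 = ν·Q^9.4·(…)^5.2 = 0.0188
D = 0.66·(0.0374 + 0.0188)^0.04 = 0.5882 m = 588 mm
Check: V = 1.22 m/s, Re = 5.40×10^5, f = 0.01591, h_f = 3.11 m ≈ 3.34 m ✓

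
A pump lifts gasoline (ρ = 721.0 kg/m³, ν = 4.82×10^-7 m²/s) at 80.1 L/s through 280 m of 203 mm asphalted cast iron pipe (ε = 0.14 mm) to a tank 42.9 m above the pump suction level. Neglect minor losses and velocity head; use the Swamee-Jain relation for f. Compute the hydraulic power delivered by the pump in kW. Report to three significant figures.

P_hyd ≈ 28.8 kW

V = 4Q/(πD²) = 2.475 m/s; Re = 1.04×10^6; ε/D = 6.90×10^-4; f = 0.01845
h_f = f(L/D)V²/2g = 7.944 m
Total head H = z + h_f = 42.9 + 7.944 = 50.84 m
P_hyd = ρgQH = 721.0·9.81·0.0801·50.84 = 28.81 kW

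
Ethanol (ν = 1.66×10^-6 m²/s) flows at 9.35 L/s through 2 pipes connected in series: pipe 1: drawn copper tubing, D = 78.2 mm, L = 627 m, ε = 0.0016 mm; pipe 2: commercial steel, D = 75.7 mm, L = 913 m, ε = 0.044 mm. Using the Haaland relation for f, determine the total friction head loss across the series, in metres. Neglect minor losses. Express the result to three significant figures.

Pipe 1: V = 1.947 m/s, Re = 9.17×10^4, ε/D = 2.05×10^-5, f = 0.01823, h_1 = f(L/D)V²/2g = 28.23 m
Pipe 2: V = 2.077 m/s, Re = 9.47×10^4, ε/D = 5.81×10^-4, f = 0.02053, h_2 = f(L/D)V²/2g = 54.48 m
Series → Q common, losses add: H = Σh = 82.70 m

H ≈ 82.7 m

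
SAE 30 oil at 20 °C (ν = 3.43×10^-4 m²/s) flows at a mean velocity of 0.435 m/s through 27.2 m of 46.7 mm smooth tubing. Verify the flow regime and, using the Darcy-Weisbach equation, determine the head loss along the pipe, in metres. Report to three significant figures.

Re = VD/ν = 0.435·0.04670/3.43×10^-4 = 59.2 → laminar (Re < 2300)
f = 64/Re = 1.081
h_f = f(L/D)V²/(2g) = 1.081·(27.2/0.04670)·0.435²/(2·9.81) = 6.070 m

h_f ≈ 6.07 m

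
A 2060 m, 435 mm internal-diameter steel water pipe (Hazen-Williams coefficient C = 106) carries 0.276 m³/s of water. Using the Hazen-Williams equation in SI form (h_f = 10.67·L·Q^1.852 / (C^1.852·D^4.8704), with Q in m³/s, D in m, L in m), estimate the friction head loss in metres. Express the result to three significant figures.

h_f ≈ 20.7 m

h_f = 10.67·2060·0.276^1.852 / (106^1.852·0.435^4.8704) = 20.72 m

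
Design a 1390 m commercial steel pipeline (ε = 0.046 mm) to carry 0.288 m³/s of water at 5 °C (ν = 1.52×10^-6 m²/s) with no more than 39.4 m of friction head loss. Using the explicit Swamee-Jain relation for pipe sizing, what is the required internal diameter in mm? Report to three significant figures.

Swamee-Jain (Type III): D = 0.66·[ε^1.25·(LQ²/(gh_f))^4.75 + ν·Q^9.4·(L/(gh_f))^5.2]^0.04
LQ²/(gh_f) = 0.2983; L/(gh_f) = 3.596
Term 1 = ε^1.25·(…)^4.75 = 1.21×10^-8; Term 2 = ν·Q^9.4·(…)^5.2 = 9.78×10^-9
D = 0.66·(1.21×10^-8 + 9.78×10^-9)^0.04 = 0.3260 m = 326 mm
Check: V = 3.45 m/s, Re = 7.40×10^5, f = 0.01440, h_f = 37.3 m ≈ 39.4 m ✓

D ≈ 326 mm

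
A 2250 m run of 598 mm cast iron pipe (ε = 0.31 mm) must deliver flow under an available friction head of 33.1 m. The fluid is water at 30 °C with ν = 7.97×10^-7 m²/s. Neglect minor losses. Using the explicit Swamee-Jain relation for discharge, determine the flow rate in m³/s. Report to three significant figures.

Swamee-Jain (Type II): Q = -0.965·√(gD⁵h_f/L)·ln[ε/(3.7D) + √(3.17ν²L/(gD³h_f))]
√(gD⁵h_f/L) = √(9.81·0.598⁵·33.1/2250) = 0.1051
ε/(3.7D) = 1.40×10^-4; √(3.17ν²L/(gD³h_f)) = 8.08×10^-6
Q = -0.965·0.1051·ln(1.482×10^-4) = 0.8938 m³/s
Check: V = 3.18 m/s, Re = 2.39×10^6, f = 0.01711, h_f = 33.2 m ≈ 33.1 m ✓

Q ≈ 0.894 m³/s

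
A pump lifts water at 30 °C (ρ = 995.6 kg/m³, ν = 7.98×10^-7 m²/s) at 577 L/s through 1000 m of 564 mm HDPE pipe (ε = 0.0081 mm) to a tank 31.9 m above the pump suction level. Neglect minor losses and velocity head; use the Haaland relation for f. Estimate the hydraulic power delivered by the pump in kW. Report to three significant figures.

P_hyd ≈ 210 kW

V = 4Q/(πD²) = 2.310 m/s; Re = 1.63×10^6; ε/D = 1.44×10^-5; f = 0.01106
h_f = f(L/D)V²/2g = 5.331 m
Total head H = z + h_f = 31.9 + 5.331 = 37.23 m
P_hyd = ρgQH = 995.6·9.81·0.577·37.23 = 209.8 kW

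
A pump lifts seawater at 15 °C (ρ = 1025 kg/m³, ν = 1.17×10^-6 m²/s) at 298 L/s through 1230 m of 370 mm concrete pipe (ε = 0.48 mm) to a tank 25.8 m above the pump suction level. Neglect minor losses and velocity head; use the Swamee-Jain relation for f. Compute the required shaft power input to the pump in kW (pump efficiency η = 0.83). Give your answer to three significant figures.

V = 4Q/(πD²) = 2.772 m/s; Re = 8.76×10^5; ε/D = 0.00130; f = 0.02132
h_f = f(L/D)V²/2g = 27.75 m
Total head H = z + h_f = 25.8 + 27.75 = 53.55 m
P_hyd = ρgQH = 1025·9.81·0.298·53.55 = 160.5 kW
P_shaft = P_hyd/η = 160.5/0.83 = 193.3 kW

P_shaft ≈ 193 kW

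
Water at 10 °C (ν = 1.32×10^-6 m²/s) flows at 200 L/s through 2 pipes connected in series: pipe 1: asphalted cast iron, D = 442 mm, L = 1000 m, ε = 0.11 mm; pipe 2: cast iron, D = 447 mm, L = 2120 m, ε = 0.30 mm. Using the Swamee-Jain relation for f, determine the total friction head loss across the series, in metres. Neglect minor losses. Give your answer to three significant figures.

Pipe 1: V = 1.303 m/s, Re = 4.36×10^5, ε/D = 2.49×10^-4, f = 0.01612, h_1 = f(L/D)V²/2g = 3.159 m
Pipe 2: V = 1.274 m/s, Re = 4.32×10^5, ε/D = 6.71×10^-4, f = 0.01889, h_2 = f(L/D)V²/2g = 7.416 m
Series → Q common, losses add: H = Σh = 10.57 m

H ≈ 10.6 m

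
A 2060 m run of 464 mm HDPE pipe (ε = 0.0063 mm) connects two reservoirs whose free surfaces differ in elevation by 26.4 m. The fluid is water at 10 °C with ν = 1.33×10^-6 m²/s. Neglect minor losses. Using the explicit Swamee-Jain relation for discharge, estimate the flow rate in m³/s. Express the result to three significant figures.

Swamee-Jain (Type II): Q = -0.965·√(gD⁵h_f/L)·ln[ε/(3.7D) + √(3.17ν²L/(gD³h_f))]
√(gD⁵h_f/L) = √(9.81·0.464⁵·26.4/2060) = 0.05200
ε/(3.7D) = 3.67×10^-6; √(3.17ν²L/(gD³h_f)) = 2.11×10^-5
Q = -0.965·0.05200·ln(2.480×10^-5) = 0.5321 m³/s
Check: V = 3.15 m/s, Re = 1.10×10^6, f = 0.01178, h_f = 26.4 m ≈ 26.4 m ✓

Q ≈ 0.532 m³/s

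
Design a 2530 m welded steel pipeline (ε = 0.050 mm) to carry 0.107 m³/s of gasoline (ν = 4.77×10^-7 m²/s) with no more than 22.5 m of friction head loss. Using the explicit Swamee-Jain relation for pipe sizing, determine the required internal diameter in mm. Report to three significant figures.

D ≈ 277 mm

Swamee-Jain (Type III): D = 0.66·[ε^1.25·(LQ²/(gh_f))^4.75 + ν·Q^9.4·(L/(gh_f))^5.2]^0.04
LQ²/(gh_f) = 0.1312; L/(gh_f) = 11.46
Term 1 = ε^1.25·(…)^4.75 = 2.72×10^-10; Term 2 = ν·Q^9.4·(…)^5.2 = 1.16×10^-10
D = 0.66·(2.72×10^-10 + 1.16×10^-10)^0.04 = 0.2774 m = 277 mm
Check: V = 1.77 m/s, Re = 1.03×10^6, f = 0.01452, h_f = 21.2 m ≈ 22.5 m ✓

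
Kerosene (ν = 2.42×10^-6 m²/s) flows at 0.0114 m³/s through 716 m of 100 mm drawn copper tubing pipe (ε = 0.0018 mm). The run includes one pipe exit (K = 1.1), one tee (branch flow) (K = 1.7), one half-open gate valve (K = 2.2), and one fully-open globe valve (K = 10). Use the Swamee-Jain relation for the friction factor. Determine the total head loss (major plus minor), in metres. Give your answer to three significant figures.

H_L ≈ 17.0 m

V = 4Q/(πD²) = 1.451 m/s; V²/2g = 0.1074 m
Re = 6.00×10^4, ε/D = 1.80×10^-5 → f = 0.02002 (Swamee-Jain)
Major: h_f = f(L/D)·V²/2g = 0.02002·7160·0.1074 = 15.39 m
Minor: ΣK = 15.0; h_m = ΣK·V²/2g = 1.611 m
Total H_L = 15.39 + 1.611 = 17.00 m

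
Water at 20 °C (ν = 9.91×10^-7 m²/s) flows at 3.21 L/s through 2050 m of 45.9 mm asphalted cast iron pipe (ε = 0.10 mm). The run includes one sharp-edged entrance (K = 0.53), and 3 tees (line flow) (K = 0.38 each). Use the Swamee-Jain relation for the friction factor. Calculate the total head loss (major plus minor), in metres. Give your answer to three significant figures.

V = 4Q/(πD²) = 1.940 m/s; V²/2g = 0.1918 m
Re = 8.99×10^4, ε/D = 0.00218 → f = 0.02596 (Swamee-Jain)
Major: h_f = f(L/D)·V²/2g = 0.02596·44662·0.1918 = 222.4 m
Minor: ΣK = 1.67; h_m = ΣK·V²/2g = 0.3203 m
Total H_L = 222.4 + 0.3203 = 222.7 m

H_L ≈ 223 m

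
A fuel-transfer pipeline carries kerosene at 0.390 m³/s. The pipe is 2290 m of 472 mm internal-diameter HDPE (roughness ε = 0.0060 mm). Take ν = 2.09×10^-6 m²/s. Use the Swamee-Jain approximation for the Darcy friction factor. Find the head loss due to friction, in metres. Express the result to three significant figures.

h_f ≈ 16.3 m

V = 4Q/(πD²) = 4·0.390/(π·0.472²) = 2.229 m/s
Re = VD/ν = 2.229·0.472/2.09×10^-6 = 5.03×10^5 → turbulent
ε/D = 0.0060/472 = 1.27×10^-5
Swamee-Jain: f = 0.01328
h_f = f(L/D)V²/(2g) = 0.01328·(2290/0.472)·2.229²/(2·9.81) = 16.31 m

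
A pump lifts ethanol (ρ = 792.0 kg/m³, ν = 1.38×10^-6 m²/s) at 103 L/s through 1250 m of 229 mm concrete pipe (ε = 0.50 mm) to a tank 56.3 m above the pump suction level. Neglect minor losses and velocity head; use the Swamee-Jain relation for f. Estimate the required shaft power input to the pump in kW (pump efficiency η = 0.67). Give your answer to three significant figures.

V = 4Q/(πD²) = 2.501 m/s; Re = 4.15×10^5; ε/D = 0.00218; f = 0.02451
h_f = f(L/D)V²/2g = 42.65 m
Total head H = z + h_f = 56.3 + 42.65 = 98.95 m
P_hyd = ρgQH = 792.0·9.81·0.103·98.95 = 79.19 kW
P_shaft = P_hyd/η = 79.19/0.67 = 118.2 kW

P_shaft ≈ 118 kW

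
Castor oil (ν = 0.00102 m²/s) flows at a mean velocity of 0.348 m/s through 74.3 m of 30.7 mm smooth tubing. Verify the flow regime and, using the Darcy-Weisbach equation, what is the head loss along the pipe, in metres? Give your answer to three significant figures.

h_f ≈ 91.3 m

Re = VD/ν = 0.348·0.03070/0.00102 = 10.5 → laminar (Re < 2300)
f = 64/Re = 6.110
h_f = f(L/D)V²/(2g) = 6.110·(74.3/0.03070)·0.348²/(2·9.81) = 91.28 m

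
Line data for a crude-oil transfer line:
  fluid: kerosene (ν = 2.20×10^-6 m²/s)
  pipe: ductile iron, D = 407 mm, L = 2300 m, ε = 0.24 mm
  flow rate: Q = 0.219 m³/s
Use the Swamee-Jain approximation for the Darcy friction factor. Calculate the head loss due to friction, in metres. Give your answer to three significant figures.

h_f ≈ 15.3 m

V = 4Q/(πD²) = 4·0.219/(π·0.407²) = 1.683 m/s
Re = VD/ν = 1.683·0.407/2.20×10^-6 = 3.11×10^5 → turbulent
ε/D = 0.24/407 = 5.90×10^-4
Swamee-Jain: f = 0.01878
h_f = f(L/D)V²/(2g) = 0.01878·(2300/0.407)·1.683²/(2·9.81) = 15.33 m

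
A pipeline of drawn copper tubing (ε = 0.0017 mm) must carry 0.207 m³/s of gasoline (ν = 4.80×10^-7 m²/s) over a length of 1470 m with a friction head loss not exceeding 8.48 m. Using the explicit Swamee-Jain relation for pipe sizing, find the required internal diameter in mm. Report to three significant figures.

Swamee-Jain (Type III): D = 0.66·[ε^1.25·(LQ²/(gh_f))^4.75 + ν·Q^9.4·(L/(gh_f))^5.2]^0.04
LQ²/(gh_f) = 0.7572; L/(gh_f) = 17.67
Term 1 = ε^1.25·(…)^4.75 = 1.64×10^-8; Term 2 = ν·Q^9.4·(…)^5.2 = 5.46×10^-7
D = 0.66·(1.64×10^-8 + 5.46×10^-7)^0.04 = 0.3711 m = 371 mm
Check: V = 1.91 m/s, Re = 1.48×10^6, f = 0.01102, h_f = 8.15 m ≈ 8.48 m ✓

D ≈ 371 mm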